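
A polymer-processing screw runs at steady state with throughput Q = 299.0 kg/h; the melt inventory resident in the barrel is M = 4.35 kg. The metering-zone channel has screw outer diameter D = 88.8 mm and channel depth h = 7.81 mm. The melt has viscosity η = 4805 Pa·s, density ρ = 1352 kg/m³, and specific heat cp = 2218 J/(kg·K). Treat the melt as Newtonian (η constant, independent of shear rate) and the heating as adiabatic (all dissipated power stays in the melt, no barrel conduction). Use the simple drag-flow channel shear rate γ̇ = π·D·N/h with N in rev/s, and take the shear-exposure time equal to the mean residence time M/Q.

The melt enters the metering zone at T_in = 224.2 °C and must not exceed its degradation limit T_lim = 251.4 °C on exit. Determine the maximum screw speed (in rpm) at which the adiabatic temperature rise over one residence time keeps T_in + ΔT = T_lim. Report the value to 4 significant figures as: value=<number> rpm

Q_s = Q / 3600 = 299.0 / 3600 = 0.0830556 kg/s
t_res = M / Q_s = 4.35 ÷ 0.0830556 = 52.3746 s
Geometry in SI: D = 88.8 mm → 0.0888 m, h = 7.81 mm → 0.00781 m
Allowable rise: ΔT_a = T_lim − T_in = 251.4 − 224.2 = 27.2 K
Invert ΔT = ηγ̇²t_res/(ρcp) for γ̇: γ̇_max² = ΔT_a ρ cp / (η t_res) = 27.2·1352·2218 / (4805·52.3746) = 324.111 s⁻²
γ̇_max = √324.111 = 18.0031 s⁻¹
N_max = γ̇_max·h / (π·D) = 18.0031 · 0.00781 / (π · 0.0888) = 0.504005 rev/s = 30.2403 rpm

value=30.24 rpm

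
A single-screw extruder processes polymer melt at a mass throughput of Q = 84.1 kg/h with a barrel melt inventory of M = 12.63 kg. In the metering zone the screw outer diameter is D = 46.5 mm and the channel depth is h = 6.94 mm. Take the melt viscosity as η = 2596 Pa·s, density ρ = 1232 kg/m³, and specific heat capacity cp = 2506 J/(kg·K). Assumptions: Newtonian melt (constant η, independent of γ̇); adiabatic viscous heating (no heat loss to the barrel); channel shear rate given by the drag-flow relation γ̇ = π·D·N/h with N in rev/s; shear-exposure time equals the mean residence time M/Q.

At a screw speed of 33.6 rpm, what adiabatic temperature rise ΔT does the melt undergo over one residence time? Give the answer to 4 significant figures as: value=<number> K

Throughput in SI: Q_s = 84.1 kg/h ÷ 3600 s/h = 0.0233611 kg/s
t_res = M / Q_s = 12.63 / 0.0233611 = 540.642 s
D = 46.5 mm = 0.0465 m;  h = 6.94 mm = 0.00694 m;  N = 33.6 rpm / 60 = 0.56 rev/s
γ̇ = π D N / h = (π)(0.0465)(0.56) / 0.00694 = 11.7878 s⁻¹
Adiabatic rise: ΔT = η γ̇² t_res / (ρ cp) = 2596·(11.7878)²·540.642 / (1232·2506) = 63.1663 K

value=63.17 K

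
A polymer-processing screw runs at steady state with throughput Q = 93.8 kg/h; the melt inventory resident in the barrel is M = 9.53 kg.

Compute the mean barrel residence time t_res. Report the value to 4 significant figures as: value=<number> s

value=365.8 s

Q_s = Q / 3600 = 93.8 / 3600 = 0.0260556 kg/s
t_res = M / Q_s = 9.53 / 0.0260556 = 365.757 s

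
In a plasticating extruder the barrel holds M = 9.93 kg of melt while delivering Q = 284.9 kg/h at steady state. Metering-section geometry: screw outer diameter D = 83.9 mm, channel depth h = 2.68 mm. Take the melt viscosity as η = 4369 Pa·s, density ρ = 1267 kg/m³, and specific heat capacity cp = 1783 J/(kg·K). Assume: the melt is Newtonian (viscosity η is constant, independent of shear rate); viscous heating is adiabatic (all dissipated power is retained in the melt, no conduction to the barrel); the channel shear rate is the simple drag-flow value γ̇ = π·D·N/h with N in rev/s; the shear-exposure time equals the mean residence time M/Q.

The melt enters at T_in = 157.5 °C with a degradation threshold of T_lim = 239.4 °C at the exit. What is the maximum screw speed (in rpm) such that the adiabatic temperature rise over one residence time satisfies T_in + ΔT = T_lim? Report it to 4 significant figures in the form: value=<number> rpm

value=11.21 rpm

Convert throughput: Q = 284.9 kg/h = 284.9/3600 = 0.0791389 kg/s
t_res = M / Q_s = 9.93 ÷ 0.0791389 = 125.476 s
D = 83.9 mm = 0.0839 m;  h = 2.68 mm = 0.00268 m
ΔT_a = T_lim − T_in = 239.4 − 157.5 = 81.9 K
γ̇_max² = ΔT_a·ρ·cp / (η·t_res) = [81.9 × 1267 × 1783] / [4369 × 125.476] = 337.497 s⁻²
γ̇_max = sqrt(337.497) = 18.3711 s⁻¹
Solve γ̇ = πDN/h for N: N_max = γ̇_max·h/(π·D) = 18.3711 × 0.00268 / (π × 0.0839) = 0.186792 rev/s = 11.2075 rpm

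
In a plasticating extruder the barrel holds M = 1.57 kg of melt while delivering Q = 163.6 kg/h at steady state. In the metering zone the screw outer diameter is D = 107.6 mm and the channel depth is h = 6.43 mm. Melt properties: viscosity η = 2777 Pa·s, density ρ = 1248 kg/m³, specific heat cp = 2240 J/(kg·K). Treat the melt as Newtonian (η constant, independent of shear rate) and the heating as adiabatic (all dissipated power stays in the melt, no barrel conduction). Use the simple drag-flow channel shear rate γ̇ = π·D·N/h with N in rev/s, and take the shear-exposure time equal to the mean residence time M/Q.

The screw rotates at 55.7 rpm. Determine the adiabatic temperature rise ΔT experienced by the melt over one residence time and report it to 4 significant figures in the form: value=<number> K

value=81.74 K

Throughput in SI: Q_s = 163.6 kg/h ÷ 3600 s/h = 0.0454444 kg/s
t_res = M / Q_s = 1.57 ÷ 0.0454444 = 34.5477 s
Convert to SI: D = 0.1076 m, h = 0.00643 m, N = 55.7/60 = 0.928333 rev/s
γ̇ = π D N / h = (π)(0.1076)(0.928333) / 0.00643 = 48.804 s⁻¹
Adiabatic rise: ΔT = η γ̇² t_res / (ρ cp) = 2777·(48.804)²·34.5477 / (1248·2240) = 81.7415 K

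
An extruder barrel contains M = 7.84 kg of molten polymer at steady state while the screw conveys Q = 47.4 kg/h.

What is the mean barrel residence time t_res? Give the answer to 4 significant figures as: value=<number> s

value=595.4 s

Q_s = Q / 3600 = 47.4 / 3600 = 0.0131667 kg/s
t_res = M / Q_s = 7.84 / 0.0131667 = 595.443 s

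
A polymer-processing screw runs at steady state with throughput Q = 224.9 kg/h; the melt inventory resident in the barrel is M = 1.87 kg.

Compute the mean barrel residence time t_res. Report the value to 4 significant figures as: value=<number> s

value=29.93 s

Convert throughput: Q = 224.9 kg/h = 224.9/3600 = 0.0624722 kg/s
t_res = M / Q_s = 1.87 / 0.0624722 = 29.9333 s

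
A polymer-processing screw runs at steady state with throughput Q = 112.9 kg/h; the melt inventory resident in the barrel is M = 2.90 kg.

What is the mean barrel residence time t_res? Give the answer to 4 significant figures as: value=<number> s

Throughput in SI: Q_s = 112.9 kg/h ÷ 3600 s/h = 0.0313611 kg/s
t_res = M / Q_s = 2.90 ÷ 0.0313611 = 92.4712 s

value=92.47 s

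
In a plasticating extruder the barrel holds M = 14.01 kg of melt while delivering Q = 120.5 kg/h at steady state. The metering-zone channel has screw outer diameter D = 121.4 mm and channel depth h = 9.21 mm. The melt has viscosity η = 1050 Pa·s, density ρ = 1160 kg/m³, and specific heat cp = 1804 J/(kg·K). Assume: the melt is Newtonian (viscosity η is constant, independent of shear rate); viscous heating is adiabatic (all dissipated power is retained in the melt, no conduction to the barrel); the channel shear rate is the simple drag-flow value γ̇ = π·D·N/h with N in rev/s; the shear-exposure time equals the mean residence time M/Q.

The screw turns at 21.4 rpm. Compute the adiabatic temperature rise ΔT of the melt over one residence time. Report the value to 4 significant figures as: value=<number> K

Convert throughput: Q = 120.5 kg/h = 120.5/3600 = 0.0334722 kg/s
Mean residence time: t_res = M/Q_s = 14.01 kg / 0.0334722 kg/s = 418.556 s
Convert to SI: D = 0.1214 m, h = 0.00921 m, N = 21.4/60 = 0.356667 rev/s
γ̇ = π·D·N / h = π · 0.1214 · 0.356667 / 0.00921 = 14.7697 s⁻¹
ΔT = η·γ̇²·t_res/(ρ·cp) = [1050 × 14.7697² × 418.556] / [1160 × 1804] = 45.8133 K

value=45.81 K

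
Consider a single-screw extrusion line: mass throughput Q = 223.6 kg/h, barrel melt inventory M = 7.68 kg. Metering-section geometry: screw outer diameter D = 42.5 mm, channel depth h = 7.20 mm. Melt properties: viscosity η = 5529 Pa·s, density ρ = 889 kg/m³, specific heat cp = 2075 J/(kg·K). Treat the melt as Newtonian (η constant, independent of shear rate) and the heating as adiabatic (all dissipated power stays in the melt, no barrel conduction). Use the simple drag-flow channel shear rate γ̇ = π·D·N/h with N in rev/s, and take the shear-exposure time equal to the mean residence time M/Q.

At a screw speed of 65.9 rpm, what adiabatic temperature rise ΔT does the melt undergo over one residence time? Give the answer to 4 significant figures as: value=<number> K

value=153.7 K

Convert throughput: Q = 223.6 kg/h = 223.6/3600 = 0.0621111 kg/s
t_res = M / Q_s = 7.68 / 0.0621111 = 123.649 s
D = 42.5 mm = 0.0425 m;  h = 7.20 mm = 0.0072 m;  N = 65.9 rpm / 60 = 1.09833 rev/s
γ̇ = π·D·N / h = π · 0.0425 · 1.09833 / 0.0072 = 20.3676 s⁻¹
ΔT = η·γ̇²·t_res/(ρ·cp) = [5529 × 20.3676² × 123.649] / [889 × 2075] = 153.745 K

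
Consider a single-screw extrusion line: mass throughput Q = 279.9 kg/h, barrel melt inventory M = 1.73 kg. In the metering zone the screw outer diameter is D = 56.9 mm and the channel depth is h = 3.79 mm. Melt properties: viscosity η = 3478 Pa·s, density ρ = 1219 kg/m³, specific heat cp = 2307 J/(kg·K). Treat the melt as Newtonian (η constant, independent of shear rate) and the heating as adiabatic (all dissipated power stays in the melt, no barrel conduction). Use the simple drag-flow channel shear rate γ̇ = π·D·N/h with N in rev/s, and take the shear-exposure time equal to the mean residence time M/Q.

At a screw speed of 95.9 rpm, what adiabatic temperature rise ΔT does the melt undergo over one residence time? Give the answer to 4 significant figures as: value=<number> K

Q_s = Q / 3600 = 279.9 / 3600 = 0.07775 kg/s
t_res = M / Q_s = 1.73 / 0.07775 = 22.2508 s
Geometry in metres: D = 56.9 mm → 0.0569 m, h = 3.79 mm → 0.00379 m; screw speed N = 95.9 rpm = 1.59833 rev/s
γ̇ = π·D·N / h = π · 0.0569 · 1.59833 / 0.00379 = 75.3859 s⁻¹
ΔT = η·γ̇²·t_res / (ρ·cp) = 3478 · (75.3859)² · 22.2508 / (1219 · 2307) = 156.388 K

value=156.4 K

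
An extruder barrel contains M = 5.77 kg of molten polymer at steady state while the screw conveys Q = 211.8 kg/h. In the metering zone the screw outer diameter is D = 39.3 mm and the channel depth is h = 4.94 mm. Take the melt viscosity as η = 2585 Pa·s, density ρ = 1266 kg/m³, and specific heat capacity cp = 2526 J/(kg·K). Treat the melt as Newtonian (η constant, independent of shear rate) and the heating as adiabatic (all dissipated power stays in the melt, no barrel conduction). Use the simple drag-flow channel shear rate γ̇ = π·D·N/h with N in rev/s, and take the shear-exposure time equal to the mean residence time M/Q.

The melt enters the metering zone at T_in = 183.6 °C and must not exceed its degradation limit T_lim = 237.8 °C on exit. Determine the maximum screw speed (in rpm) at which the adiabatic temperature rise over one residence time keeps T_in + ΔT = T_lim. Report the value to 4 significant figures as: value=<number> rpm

value=62.77 rpm

Throughput in SI: Q_s = 211.8 kg/h ÷ 3600 s/h = 0.0588333 kg/s
t_res = M / Q_s = 5.77 / 0.0588333 = 98.0737 s
Convert to metres: D = 0.0393 m, h = 0.00494 m
Allowable rise: ΔT_a = T_lim − T_in = 237.8 − 183.6 = 54.2 K
γ̇_max² = ΔT_a·ρ·cp / (η·t_res) = [54.2 × 1266 × 2526] / [2585 × 98.0737] = 683.681 s⁻²
γ̇_max = sqrt(683.681) = 26.1473 s⁻¹
N_max = γ̇_max h / (πD) = 26.1473·0.00494/(π·0.0393) = 1.04619 rev/s → ×60 = 62.7715 rpm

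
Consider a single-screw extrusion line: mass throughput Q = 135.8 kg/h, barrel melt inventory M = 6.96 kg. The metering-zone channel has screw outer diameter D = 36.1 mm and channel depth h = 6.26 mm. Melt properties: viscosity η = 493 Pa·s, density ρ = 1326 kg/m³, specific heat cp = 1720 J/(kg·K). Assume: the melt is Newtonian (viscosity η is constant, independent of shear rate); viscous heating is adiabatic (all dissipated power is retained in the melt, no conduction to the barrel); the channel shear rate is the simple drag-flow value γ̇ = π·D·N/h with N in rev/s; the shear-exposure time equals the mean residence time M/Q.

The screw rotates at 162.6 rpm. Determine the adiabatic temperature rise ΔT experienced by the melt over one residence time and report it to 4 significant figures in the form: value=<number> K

value=96.14 K

Throughput in SI: Q_s = 135.8 kg/h ÷ 3600 s/h = 0.0377222 kg/s
t_res = M / Q_s = 6.96 / 0.0377222 = 184.507 s
D = 36.1 mm = 0.0361 m;  h = 6.26 mm = 0.00626 m;  N = 162.6 rpm / 60 = 2.71 rev/s
γ̇ = π·D·N / h = π · 0.0361 · 2.71 / 0.00626 = 49.0967 s⁻¹
ΔT = η·γ̇²·t_res/(ρ·cp) = [493 × 49.0967² × 184.507] / [1326 × 1720] = 96.1371 K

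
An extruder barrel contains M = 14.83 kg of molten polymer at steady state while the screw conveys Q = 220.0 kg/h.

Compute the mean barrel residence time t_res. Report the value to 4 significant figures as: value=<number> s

value=242.7 s

Throughput in SI: Q_s = 220.0 kg/h ÷ 3600 s/h = 0.0611111 kg/s
t_res = M / Q_s = 14.83 / 0.0611111 = 242.673 s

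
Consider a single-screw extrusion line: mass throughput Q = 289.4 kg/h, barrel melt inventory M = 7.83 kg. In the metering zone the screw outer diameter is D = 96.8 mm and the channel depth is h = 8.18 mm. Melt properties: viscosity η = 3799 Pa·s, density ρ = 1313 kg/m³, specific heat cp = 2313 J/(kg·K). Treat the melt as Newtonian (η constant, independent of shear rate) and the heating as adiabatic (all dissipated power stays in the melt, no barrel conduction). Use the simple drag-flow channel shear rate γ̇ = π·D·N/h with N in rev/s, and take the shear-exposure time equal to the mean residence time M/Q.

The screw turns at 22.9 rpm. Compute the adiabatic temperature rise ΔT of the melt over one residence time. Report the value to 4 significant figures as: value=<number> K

value=24.53 K

Convert throughput: Q = 289.4 kg/h = 289.4/3600 = 0.0803889 kg/s
t_res = M / Q_s = 7.83 / 0.0803889 = 97.4015 s
D = 96.8 mm = 0.0968 m;  h = 8.18 mm = 0.00818 m;  N = 22.9 rpm / 60 = 0.381667 rev/s
γ̇ = π D N / h = (π)(0.0968)(0.381667) / 0.00818 = 14.1891 s⁻¹
Adiabatic rise: ΔT = η γ̇² t_res / (ρ cp) = 3799·(14.1891)²·97.4015 / (1313·2313) = 24.5305 K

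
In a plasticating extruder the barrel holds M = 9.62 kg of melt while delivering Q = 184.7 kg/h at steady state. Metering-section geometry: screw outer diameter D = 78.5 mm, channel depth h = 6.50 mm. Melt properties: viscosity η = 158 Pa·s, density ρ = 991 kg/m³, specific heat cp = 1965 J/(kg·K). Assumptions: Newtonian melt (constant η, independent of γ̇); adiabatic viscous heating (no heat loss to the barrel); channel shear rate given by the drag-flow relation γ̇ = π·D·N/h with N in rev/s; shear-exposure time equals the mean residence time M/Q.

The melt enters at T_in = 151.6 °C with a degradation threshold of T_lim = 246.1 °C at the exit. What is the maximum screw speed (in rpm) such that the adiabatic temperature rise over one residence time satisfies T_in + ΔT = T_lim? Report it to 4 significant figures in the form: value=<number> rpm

value=124.6 rpm

Throughput in SI: Q_s = 184.7 kg/h ÷ 3600 s/h = 0.0513056 kg/s
t_res = M / Q_s = 9.62 ÷ 0.0513056 = 187.504 s
D = 78.5 mm = 0.0785 m;  h = 6.50 mm = 0.0065 m
Allowable rise: ΔT_a = T_lim − T_in = 246.1 − 151.6 = 94.5 K
Invert ΔT = ηγ̇²t_res/(ρcp) for γ̇: γ̇_max² = ΔT_a ρ cp / (η t_res) = 94.5·991·1965 / (158·187.504) = 6211.55 s⁻²
γ̇_max = sqrt(6211.55) = 78.8134 s⁻¹
N_max = γ̇_max·h / (π·D) = 78.8134 · 0.0065 / (π · 0.0785) = 2.07727 rev/s = 124.636 rpm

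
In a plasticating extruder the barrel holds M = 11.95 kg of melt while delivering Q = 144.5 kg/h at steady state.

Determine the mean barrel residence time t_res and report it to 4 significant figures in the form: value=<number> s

value=297.7 s

Convert throughput: Q = 144.5 kg/h = 144.5/3600 = 0.0401389 kg/s
t_res = M / Q_s = 11.95 ÷ 0.0401389 = 297.716 s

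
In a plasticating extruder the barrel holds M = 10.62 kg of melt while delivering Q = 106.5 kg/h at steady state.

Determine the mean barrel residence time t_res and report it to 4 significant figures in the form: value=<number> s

value=359.0 s

Convert throughput: Q = 106.5 kg/h = 106.5/3600 = 0.0295833 kg/s
t_res = M / Q_s = 10.62 / 0.0295833 = 358.986 s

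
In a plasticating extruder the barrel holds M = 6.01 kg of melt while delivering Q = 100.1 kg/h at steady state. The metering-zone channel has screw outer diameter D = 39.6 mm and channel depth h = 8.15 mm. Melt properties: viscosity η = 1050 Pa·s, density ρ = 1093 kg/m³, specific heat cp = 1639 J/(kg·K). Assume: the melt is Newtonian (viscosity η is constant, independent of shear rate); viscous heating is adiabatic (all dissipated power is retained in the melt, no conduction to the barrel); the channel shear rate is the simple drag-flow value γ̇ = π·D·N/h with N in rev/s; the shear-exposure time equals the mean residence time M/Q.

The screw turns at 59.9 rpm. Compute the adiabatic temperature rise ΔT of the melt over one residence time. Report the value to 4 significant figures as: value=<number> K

value=29.42 K

Throughput in SI: Q_s = 100.1 kg/h ÷ 3600 s/h = 0.0278056 kg/s
Mean residence time: t_res = M/Q_s = 6.01 kg / 0.0278056 kg/s = 216.144 s
Convert to SI: D = 0.0396 m, h = 0.00815 m, N = 59.9/60 = 0.998333 rev/s
γ̇ = π·D·N / h = π · 0.0396 · 0.998333 / 0.00815 = 15.2392 s⁻¹
ΔT = η·γ̇²·t_res / (ρ·cp) = 1050 · (15.2392)² · 216.144 / (1093 · 1639) = 29.4211 K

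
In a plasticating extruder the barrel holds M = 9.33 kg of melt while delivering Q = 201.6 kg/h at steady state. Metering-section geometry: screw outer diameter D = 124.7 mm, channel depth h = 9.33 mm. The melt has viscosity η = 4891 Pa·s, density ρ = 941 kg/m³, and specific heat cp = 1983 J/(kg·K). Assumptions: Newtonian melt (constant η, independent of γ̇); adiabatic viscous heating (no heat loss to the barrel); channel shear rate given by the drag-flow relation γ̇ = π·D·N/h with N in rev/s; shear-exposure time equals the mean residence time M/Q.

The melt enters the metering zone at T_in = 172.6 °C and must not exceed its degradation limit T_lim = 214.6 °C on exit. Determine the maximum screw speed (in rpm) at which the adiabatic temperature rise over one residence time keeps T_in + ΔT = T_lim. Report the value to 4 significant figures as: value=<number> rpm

value=14.01 rpm

Throughput in SI: Q_s = 201.6 kg/h ÷ 3600 s/h = 0.056 kg/s
t_res = M / Q_s = 9.33 / 0.056 = 166.607 s
Convert to metres: D = 0.1247 m, h = 0.00933 m
ΔT_a = T_lim − T_in = 214.6 − 172.6 = 42 K
γ̇_max² = ΔT_a·ρ·cp/(η·t_res) = 42·941·1983/(4891·166.607) = 96.1768 s⁻²
Take the square root: γ̇_max = √(96.1768) = 9.80698 s⁻¹
N_max = γ̇_max h / (πD) = 9.80698·0.00933/(π·0.1247) = 0.233561 rev/s → ×60 = 14.0137 rpm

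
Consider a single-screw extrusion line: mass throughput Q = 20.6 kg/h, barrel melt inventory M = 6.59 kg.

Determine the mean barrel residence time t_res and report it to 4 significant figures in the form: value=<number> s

value=1152. s

Q_s = Q / 3600 = 20.6 / 3600 = 0.00572222 kg/s
Mean residence time: t_res = M/Q_s = 6.59 kg / 0.00572222 kg/s = 1151.65 s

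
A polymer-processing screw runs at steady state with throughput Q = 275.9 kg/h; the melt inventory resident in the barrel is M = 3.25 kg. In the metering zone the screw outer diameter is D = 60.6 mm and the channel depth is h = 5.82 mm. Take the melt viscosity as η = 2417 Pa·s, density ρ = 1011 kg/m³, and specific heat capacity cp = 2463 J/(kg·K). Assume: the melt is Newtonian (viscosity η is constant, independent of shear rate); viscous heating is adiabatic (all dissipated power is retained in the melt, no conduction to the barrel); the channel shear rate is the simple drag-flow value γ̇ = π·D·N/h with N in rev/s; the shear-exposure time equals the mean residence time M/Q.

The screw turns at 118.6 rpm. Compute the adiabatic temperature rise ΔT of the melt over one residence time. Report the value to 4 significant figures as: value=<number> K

Convert throughput: Q = 275.9 kg/h = 275.9/3600 = 0.0766389 kg/s
t_res = M / Q_s = 3.25 / 0.0766389 = 42.4067 s
Geometry in metres: D = 60.6 mm → 0.0606 m, h = 5.82 mm → 0.00582 m; screw speed N = 118.6 rpm = 1.97667 rev/s
Shear rate: γ̇ = πDN/h = π·0.0606·1.97667/0.00582 = 64.6596 s⁻¹
ΔT = η·γ̇²·t_res / (ρ·cp) = 2417 · (64.6596)² · 42.4067 / (1011 · 2463) = 172.092 K

value=172.1 K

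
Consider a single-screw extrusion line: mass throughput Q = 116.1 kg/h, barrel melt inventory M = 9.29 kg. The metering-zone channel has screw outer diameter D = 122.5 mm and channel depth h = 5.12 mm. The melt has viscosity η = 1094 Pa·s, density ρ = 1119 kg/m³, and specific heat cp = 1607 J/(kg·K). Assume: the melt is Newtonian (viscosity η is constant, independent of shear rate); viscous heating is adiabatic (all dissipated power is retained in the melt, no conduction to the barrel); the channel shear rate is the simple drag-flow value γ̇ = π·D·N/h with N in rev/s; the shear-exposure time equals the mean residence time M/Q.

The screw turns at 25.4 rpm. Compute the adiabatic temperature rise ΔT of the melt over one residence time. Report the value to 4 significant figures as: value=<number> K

Q_s = Q / 3600 = 116.1 / 3600 = 0.03225 kg/s
Mean residence time: t_res = M/Q_s = 9.29 kg / 0.03225 kg/s = 288.062 s
Convert to SI: D = 0.1225 m, h = 0.00512 m, N = 25.4/60 = 0.423333 rev/s
Shear rate: γ̇ = πDN/h = π·0.1225·0.423333/0.00512 = 31.8199 s⁻¹
ΔT = η·γ̇²·t_res / (ρ·cp) = 1094 · (31.8199)² · 288.062 / (1119 · 1607) = 177.441 K

value=177.4 K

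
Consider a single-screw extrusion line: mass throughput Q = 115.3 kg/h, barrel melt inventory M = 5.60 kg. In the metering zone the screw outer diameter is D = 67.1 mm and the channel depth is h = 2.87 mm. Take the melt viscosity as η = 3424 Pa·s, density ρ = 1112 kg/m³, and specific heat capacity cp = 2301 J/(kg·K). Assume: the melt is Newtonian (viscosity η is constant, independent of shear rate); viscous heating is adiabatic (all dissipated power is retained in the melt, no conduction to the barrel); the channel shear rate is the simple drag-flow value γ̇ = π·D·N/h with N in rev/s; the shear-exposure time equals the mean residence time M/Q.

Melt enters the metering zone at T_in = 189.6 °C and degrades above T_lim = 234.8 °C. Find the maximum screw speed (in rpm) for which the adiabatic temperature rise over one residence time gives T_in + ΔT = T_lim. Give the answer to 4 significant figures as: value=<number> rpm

Convert throughput: Q = 115.3 kg/h = 115.3/3600 = 0.0320278 kg/s
t_res = M / Q_s = 5.60 ÷ 0.0320278 = 174.848 s
D = 67.1 mm = 0.0671 m;  h = 2.87 mm = 0.00287 m
ΔT_a = T_lim − T_in = 234.8 °C − 189.6 °C = 45.2 K
Invert ΔT = ηγ̇²t_res/(ρcp) for γ̇: γ̇_max² = ΔT_a ρ cp / (η t_res) = 45.2·1112·2301 / (3424·174.848) = 193.181 s⁻²
γ̇_max = sqrt(193.181) = 13.899 s⁻¹
N_max = γ̇_max h / (πD) = 13.899·0.00287/(π·0.0671) = 0.189231 rev/s → ×60 = 11.3539 rpm

value=11.35 rpm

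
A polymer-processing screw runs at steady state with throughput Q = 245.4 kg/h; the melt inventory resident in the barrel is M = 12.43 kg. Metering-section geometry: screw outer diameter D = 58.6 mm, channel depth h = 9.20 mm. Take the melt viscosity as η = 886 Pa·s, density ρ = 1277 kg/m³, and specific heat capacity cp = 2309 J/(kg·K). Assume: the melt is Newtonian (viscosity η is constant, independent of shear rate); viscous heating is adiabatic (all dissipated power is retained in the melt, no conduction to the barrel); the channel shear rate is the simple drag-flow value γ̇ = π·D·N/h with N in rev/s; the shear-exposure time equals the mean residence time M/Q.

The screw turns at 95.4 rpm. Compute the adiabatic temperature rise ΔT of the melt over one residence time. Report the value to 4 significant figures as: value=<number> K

Q_s = Q / 3600 = 245.4 / 3600 = 0.0681667 kg/s
t_res = M / Q_s = 12.43 ÷ 0.0681667 = 182.347 s
D = 58.6 mm = 0.0586 m;  h = 9.20 mm = 0.0092 m;  N = 95.4 rpm / 60 = 1.59 rev/s
Shear rate: γ̇ = πDN/h = π·0.0586·1.59/0.0092 = 31.8168 s⁻¹
Adiabatic rise: ΔT = η γ̇² t_res / (ρ cp) = 886·(31.8168)²·182.347 / (1277·2309) = 55.4666 K

value=55.47 K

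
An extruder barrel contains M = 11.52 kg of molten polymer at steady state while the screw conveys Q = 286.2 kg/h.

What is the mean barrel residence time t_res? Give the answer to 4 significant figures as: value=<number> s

Convert throughput: Q = 286.2 kg/h = 286.2/3600 = 0.0795 kg/s
Mean residence time: t_res = M/Q_s = 11.52 kg / 0.0795 kg/s = 144.906 s

value=144.9 s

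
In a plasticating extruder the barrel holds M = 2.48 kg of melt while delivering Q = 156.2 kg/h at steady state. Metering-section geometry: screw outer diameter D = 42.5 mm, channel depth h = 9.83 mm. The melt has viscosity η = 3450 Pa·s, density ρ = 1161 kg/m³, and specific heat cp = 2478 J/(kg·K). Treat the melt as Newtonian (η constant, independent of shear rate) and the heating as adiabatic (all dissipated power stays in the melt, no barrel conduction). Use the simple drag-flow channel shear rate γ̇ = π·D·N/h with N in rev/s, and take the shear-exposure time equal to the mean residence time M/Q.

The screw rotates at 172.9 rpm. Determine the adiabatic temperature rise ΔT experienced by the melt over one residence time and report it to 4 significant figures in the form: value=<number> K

Q_s = Q / 3600 = 156.2 / 3600 = 0.0433889 kg/s
Mean residence time: t_res = M/Q_s = 2.48 kg / 0.0433889 kg/s = 57.1575 s
D = 42.5 mm = 0.0425 m;  h = 9.83 mm = 0.00983 m;  N = 172.9 rpm / 60 = 2.88167 rev/s
γ̇ = π·D·N / h = π · 0.0425 · 2.88167 / 0.00983 = 39.1407 s⁻¹
ΔT = η·γ̇²·t_res / (ρ·cp) = 3450 · (39.1407)² · 57.1575 / (1161 · 2478) = 105.007 K

value=105.0 K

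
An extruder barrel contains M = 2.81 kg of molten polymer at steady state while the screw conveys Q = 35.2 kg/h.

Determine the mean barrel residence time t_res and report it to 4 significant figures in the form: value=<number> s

Throughput in SI: Q_s = 35.2 kg/h ÷ 3600 s/h = 0.00977778 kg/s
t_res = M / Q_s = 2.81 ÷ 0.00977778 = 287.386 s

value=287.4 s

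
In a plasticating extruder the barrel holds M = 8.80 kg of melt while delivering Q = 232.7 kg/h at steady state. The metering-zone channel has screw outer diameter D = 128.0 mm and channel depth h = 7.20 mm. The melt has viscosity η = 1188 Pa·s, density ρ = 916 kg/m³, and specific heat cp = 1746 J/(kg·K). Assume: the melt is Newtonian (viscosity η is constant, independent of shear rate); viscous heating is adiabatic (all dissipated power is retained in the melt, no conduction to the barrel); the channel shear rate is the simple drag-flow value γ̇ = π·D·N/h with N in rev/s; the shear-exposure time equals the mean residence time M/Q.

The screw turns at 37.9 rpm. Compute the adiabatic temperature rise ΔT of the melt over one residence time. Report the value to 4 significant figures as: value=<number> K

value=125.9 K

Throughput in SI: Q_s = 232.7 kg/h ÷ 3600 s/h = 0.0646389 kg/s
t_res = M / Q_s = 8.80 ÷ 0.0646389 = 136.141 s
Convert to SI: D = 0.128 m, h = 0.0072 m, N = 37.9/60 = 0.631667 rev/s
γ̇ = π D N / h = (π)(0.128)(0.631667) / 0.0072 = 35.2789 s⁻¹
ΔT = η·γ̇²·t_res/(ρ·cp) = [1188 × 35.2789² × 136.141] / [916 × 1746] = 125.862 K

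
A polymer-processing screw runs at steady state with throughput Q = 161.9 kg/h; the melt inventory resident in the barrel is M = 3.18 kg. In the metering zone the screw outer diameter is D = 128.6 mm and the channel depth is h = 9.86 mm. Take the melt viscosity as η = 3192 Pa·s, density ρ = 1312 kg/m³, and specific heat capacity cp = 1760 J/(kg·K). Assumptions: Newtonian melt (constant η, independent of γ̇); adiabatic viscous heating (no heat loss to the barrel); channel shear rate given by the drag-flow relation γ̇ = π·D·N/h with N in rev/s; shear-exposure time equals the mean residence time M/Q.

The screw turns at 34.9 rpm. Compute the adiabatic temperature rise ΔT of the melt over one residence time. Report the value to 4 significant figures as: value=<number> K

Convert throughput: Q = 161.9 kg/h = 161.9/3600 = 0.0449722 kg/s
Mean residence time: t_res = M/Q_s = 3.18 kg / 0.0449722 kg/s = 70.7103 s
Convert to SI: D = 0.1286 m, h = 0.00986 m, N = 34.9/60 = 0.581667 rev/s
γ̇ = π D N / h = (π)(0.1286)(0.581667) / 0.00986 = 23.8335 s⁻¹
ΔT = η·γ̇²·t_res/(ρ·cp) = [3192 × 23.8335² × 70.7103] / [1312 × 1760] = 55.5233 K

value=55.52 K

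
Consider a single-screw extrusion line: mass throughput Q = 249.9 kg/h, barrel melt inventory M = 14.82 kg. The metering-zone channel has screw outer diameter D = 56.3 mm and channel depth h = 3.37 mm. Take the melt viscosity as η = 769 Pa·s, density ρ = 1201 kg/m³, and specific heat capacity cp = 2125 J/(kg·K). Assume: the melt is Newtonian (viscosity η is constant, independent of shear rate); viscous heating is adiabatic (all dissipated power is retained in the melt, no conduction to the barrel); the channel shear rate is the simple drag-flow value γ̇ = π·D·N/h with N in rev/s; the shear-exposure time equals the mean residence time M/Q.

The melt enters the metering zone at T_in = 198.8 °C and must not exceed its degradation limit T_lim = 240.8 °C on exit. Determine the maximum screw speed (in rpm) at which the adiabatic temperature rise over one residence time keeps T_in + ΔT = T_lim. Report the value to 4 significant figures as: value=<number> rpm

Throughput in SI: Q_s = 249.9 kg/h ÷ 3600 s/h = 0.0694167 kg/s
t_res = M / Q_s = 14.82 / 0.0694167 = 213.493 s
Convert to metres: D = 0.0563 m, h = 0.00337 m
ΔT_a = T_lim − T_in = 240.8 − 198.8 = 42 K
γ̇_max² = ΔT_a·ρ·cp / (η·t_res) = [42 × 1201 × 2125] / [769 × 213.493] = 652.891 s⁻²
Take the square root: γ̇_max = √(652.891) = 25.5517 s⁻¹
N_max = γ̇_max h / (πD) = 25.5517·0.00337/(π·0.0563) = 0.486846 rev/s → ×60 = 29.2108 rpm

value=29.21 rpm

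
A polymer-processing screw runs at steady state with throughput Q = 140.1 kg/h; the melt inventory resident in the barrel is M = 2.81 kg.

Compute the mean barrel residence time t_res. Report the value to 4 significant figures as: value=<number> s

Convert throughput: Q = 140.1 kg/h = 140.1/3600 = 0.0389167 kg/s
t_res = M / Q_s = 2.81 / 0.0389167 = 72.2056 s

value=72.21 s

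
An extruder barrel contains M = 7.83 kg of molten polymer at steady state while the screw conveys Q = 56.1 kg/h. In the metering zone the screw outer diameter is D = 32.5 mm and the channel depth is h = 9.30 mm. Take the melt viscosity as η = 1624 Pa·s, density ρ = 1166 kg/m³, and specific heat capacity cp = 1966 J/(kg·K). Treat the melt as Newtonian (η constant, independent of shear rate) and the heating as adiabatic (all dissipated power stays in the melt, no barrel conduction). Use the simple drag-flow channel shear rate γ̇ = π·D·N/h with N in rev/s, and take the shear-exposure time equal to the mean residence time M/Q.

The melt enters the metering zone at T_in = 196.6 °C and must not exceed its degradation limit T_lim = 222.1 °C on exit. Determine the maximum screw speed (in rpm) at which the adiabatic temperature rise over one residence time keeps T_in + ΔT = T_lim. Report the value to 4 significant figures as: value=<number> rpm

Throughput in SI: Q_s = 56.1 kg/h ÷ 3600 s/h = 0.0155833 kg/s
t_res = M / Q_s = 7.83 / 0.0155833 = 502.46 s
D = 32.5 mm = 0.0325 m;  h = 9.30 mm = 0.0093 m
ΔT_a = T_lim − T_in = 222.1 − 196.6 = 25.5 K
Invert ΔT = ηγ̇²t_res/(ρcp) for γ̇: γ̇_max² = ΔT_a ρ cp / (η t_res) = 25.5·1166·1966 / (1624·502.46) = 71.6366 s⁻²
γ̇_max = sqrt(71.6366) = 8.46384 s⁻¹
Solve γ̇ = πDN/h for N: N_max = γ̇_max·h/(π·D) = 8.46384 × 0.0093 / (π × 0.0325) = 0.770934 rev/s = 46.256 rpm

value=46.26 rpm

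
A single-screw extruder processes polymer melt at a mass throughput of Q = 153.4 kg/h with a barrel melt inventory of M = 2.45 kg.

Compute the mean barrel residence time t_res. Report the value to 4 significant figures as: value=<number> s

value=57.50 s

Q_s = Q / 3600 = 153.4 / 3600 = 0.0426111 kg/s
Mean residence time: t_res = M/Q_s = 2.45 kg / 0.0426111 kg/s = 57.4967 s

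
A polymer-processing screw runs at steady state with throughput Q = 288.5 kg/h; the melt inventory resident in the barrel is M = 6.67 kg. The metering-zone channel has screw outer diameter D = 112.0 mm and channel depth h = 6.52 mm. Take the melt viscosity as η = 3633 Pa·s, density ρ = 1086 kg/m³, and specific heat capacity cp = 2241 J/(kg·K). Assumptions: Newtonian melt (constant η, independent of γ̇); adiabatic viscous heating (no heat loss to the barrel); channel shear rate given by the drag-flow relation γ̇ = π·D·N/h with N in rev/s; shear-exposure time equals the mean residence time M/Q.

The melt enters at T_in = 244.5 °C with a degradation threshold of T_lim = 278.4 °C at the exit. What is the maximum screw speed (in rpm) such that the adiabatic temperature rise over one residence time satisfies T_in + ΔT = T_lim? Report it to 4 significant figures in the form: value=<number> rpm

value=18.37 rpm

Throughput in SI: Q_s = 288.5 kg/h ÷ 3600 s/h = 0.0801389 kg/s
Mean residence time: t_res = M/Q_s = 6.67 kg / 0.0801389 kg/s = 83.2305 s
D = 112.0 mm = 0.112 m;  h = 6.52 mm = 0.00652 m
Allowable rise: ΔT_a = T_lim − T_in = 278.4 − 244.5 = 33.9 K
Invert ΔT = ηγ̇²t_res/(ρcp) for γ̇: γ̇_max² = ΔT_a ρ cp / (η t_res) = 33.9·1086·2241 / (3633·83.2305) = 272.85 s⁻²
γ̇_max = sqrt(272.85) = 16.5182 s⁻¹
N_max = γ̇_max h / (πD) = 16.5182·0.00652/(π·0.112) = 0.306085 rev/s → ×60 = 18.3651 rpm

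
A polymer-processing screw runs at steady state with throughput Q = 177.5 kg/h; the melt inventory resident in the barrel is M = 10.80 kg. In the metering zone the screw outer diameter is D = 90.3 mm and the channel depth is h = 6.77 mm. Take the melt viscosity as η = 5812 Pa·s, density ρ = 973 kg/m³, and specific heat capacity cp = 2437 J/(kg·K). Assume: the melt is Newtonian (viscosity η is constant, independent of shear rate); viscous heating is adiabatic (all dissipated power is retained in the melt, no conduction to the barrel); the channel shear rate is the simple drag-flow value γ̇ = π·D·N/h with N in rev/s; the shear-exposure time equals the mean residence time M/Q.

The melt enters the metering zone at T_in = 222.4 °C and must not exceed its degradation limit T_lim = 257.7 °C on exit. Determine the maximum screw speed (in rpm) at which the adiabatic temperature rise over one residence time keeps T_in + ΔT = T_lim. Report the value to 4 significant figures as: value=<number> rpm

value=11.61 rpm

Convert throughput: Q = 177.5 kg/h = 177.5/3600 = 0.0493056 kg/s
t_res = M / Q_s = 10.80 / 0.0493056 = 219.042 s
D = 90.3 mm = 0.0903 m;  h = 6.77 mm = 0.00677 m
ΔT_a = T_lim − T_in = 257.7 °C − 222.4 °C = 35.3 K
γ̇_max² = ΔT_a·ρ·cp/(η·t_res) = 35.3·973·2437/(5812·219.042) = 65.7491 s⁻²
Take the square root: γ̇_max = √(65.7491) = 8.10858 s⁻¹
N_max = γ̇_max h / (πD) = 8.10858·0.00677/(π·0.0903) = 0.193507 rev/s → ×60 = 11.6104 rpm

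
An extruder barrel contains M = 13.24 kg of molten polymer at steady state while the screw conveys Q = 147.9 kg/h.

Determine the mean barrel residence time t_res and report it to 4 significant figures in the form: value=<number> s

value=322.3 s

Q_s = Q / 3600 = 147.9 / 3600 = 0.0410833 kg/s
Mean residence time: t_res = M/Q_s = 13.24 kg / 0.0410833 kg/s = 322.272 s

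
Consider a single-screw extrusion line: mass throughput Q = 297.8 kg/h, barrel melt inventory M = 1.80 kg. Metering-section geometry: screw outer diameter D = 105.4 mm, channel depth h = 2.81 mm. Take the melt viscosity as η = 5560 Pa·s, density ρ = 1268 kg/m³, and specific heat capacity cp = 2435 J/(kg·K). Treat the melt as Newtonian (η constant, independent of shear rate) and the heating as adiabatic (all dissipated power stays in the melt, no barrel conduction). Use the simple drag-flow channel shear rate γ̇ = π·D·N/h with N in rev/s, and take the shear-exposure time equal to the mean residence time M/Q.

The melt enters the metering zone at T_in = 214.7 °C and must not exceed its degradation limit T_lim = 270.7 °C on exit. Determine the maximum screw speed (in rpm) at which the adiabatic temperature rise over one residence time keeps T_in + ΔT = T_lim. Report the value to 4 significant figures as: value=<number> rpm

value=19.25 rpm

Q_s = Q / 3600 = 297.8 / 3600 = 0.0827222 kg/s
t_res = M / Q_s = 1.80 ÷ 0.0827222 = 21.7596 s
Geometry in SI: D = 105.4 mm → 0.1054 m, h = 2.81 mm → 0.00281 m
Allowable rise: ΔT_a = T_lim − T_in = 270.7 − 214.7 = 56 K
γ̇_max² = ΔT_a·ρ·cp/(η·t_res) = 56·1268·2435/(5560·21.7596) = 1429.16 s⁻²
Take the square root: γ̇_max = √(1429.16) = 37.8042 s⁻¹
N_max = γ̇_max·h / (π·D) = 37.8042 · 0.00281 / (π · 0.1054) = 0.320816 rev/s = 19.249 rpm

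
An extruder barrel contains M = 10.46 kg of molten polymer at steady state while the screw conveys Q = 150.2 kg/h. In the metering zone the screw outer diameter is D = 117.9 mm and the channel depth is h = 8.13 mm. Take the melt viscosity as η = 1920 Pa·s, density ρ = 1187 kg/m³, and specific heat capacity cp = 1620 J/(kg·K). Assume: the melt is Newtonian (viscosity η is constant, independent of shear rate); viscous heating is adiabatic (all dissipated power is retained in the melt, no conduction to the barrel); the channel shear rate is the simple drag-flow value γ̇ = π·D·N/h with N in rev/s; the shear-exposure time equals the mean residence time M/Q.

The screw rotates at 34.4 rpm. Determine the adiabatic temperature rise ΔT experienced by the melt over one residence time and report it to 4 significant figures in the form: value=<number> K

value=170.8 K

Convert throughput: Q = 150.2 kg/h = 150.2/3600 = 0.0417222 kg/s
t_res = M / Q_s = 10.46 / 0.0417222 = 250.706 s
D = 117.9 mm = 0.1179 m;  h = 8.13 mm = 0.00813 m;  N = 34.4 rpm / 60 = 0.573333 rev/s
Shear rate: γ̇ = πDN/h = π·0.1179·0.573333/0.00813 = 26.1204 s⁻¹
ΔT = η·γ̇²·t_res / (ρ·cp) = 1920 · (26.1204)² · 250.706 / (1187 · 1620) = 170.789 K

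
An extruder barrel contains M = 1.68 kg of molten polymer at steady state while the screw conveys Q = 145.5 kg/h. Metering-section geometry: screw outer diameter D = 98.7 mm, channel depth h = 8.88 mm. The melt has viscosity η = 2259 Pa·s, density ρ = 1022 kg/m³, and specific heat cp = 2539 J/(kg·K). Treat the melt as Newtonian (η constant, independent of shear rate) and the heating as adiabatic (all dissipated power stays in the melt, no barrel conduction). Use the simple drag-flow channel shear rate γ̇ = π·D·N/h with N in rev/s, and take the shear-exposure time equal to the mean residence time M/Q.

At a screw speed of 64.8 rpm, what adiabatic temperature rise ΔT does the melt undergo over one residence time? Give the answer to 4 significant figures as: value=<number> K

Throughput in SI: Q_s = 145.5 kg/h ÷ 3600 s/h = 0.0404167 kg/s
t_res = M / Q_s = 1.68 ÷ 0.0404167 = 41.567 s
D = 98.7 mm = 0.0987 m;  h = 8.88 mm = 0.00888 m;  N = 64.8 rpm / 60 = 1.08 rev/s
γ̇ = π·D·N / h = π · 0.0987 · 1.08 / 0.00888 = 37.7118 s⁻¹
ΔT = η·γ̇²·t_res/(ρ·cp) = [2259 × 37.7118² × 41.567] / [1022 × 2539] = 51.4644 K

value=51.46 K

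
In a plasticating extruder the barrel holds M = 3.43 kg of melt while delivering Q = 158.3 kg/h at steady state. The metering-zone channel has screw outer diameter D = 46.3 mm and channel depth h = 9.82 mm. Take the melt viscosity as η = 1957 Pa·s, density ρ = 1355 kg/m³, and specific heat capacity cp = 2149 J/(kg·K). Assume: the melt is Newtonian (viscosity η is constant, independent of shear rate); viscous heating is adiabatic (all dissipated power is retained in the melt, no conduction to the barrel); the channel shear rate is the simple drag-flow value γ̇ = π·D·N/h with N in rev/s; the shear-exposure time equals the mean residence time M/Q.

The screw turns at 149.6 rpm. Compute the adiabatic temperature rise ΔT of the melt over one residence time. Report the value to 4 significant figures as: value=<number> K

Q_s = Q / 3600 = 158.3 / 3600 = 0.0439722 kg/s
t_res = M / Q_s = 3.43 ÷ 0.0439722 = 78.0038 s
D = 46.3 mm = 0.0463 m;  h = 9.82 mm = 0.00982 m;  N = 149.6 rpm / 60 = 2.49333 rev/s
γ̇ = π·D·N / h = π · 0.0463 · 2.49333 / 0.00982 = 36.9317 s⁻¹
ΔT = η·γ̇²·t_res / (ρ·cp) = 1957 · (36.9317)² · 78.0038 / (1355 · 2149) = 71.504 K

value=71.50 K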